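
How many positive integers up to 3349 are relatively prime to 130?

1237

Prime factors of 130: 2, 5, 13. Count integers ≤ 3349 divisible by none of them.
By inclusion–exclusion: 3349 − ⌊3349/2⌋ − ⌊3349/5⌋ − ⌊3349/13⌋ + ⌊3349/10⌋ + ⌊3349/26⌋ + ⌊3349/65⌋ − ⌊3349/130⌋ = 1237.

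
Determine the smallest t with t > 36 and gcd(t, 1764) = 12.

48

gcd(t, 1764) = 12 forces 12 | t; write t = 12s. Then gcd(12s, 12·147) = 12·gcd(s, 147), so need gcd(s, 147) = 1.
12s > 36 gives s ≥ 4. The least s ≥ 4 coprime to 147 is 4, so t = 12·4 = 48.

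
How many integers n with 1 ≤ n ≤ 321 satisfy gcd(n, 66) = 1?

97

66 = 2·3·11. Inclusion–exclusion on these primes:
321 − ⌊321/2⌋ − ⌊321/3⌋ − ⌊321/11⌋ + ⌊321/6⌋ + ⌊321/22⌋ + ⌊321/33⌋ − ⌊321/66⌋ = 97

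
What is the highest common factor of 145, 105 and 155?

gcd(145, 105): 145 = 1·105 + 40; 105 = 2·40 + 25; 40 = 1·25 + 15; 25 = 1·15 + 10; 15 = 1·10 + 5; 10 = 2·5 + 0 → 5
gcd(5, 155): 155 = 31·5 + 0 → 5

5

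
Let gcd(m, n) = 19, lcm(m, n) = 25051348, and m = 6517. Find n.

73036

Using mn = gcd(m,n)·lcm(m,n) = 19·25051348 = 475975612, we get n = 475975612/6517 = 73036.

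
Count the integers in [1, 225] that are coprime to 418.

98

Prime factors of 418: 2, 11, 19. Count integers ≤ 225 divisible by none of them.
By inclusion–exclusion: 225 − ⌊225/2⌋ − ⌊225/11⌋ − ⌊225/19⌋ + ⌊225/22⌋ + ⌊225/38⌋ + ⌊225/209⌋ − ⌊225/418⌋ = 98.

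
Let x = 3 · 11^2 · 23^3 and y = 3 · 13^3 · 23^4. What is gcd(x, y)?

36501

min exponent per shared prime: 3 · 23^3 = 36501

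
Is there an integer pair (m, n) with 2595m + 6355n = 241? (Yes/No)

gcd(2595, 6355): 6355 = 2·2595 + 1165; 2595 = 2·1165 + 265; 1165 = 4·265 + 105; 265 = 2·105 + 55; 105 = 1·55 + 50; 55 = 1·50 + 5; 50 = 10·5 + 0 → 5
5 does not divide 241, so a solution does not exist.

No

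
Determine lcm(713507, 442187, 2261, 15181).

6837537581

713507 = 17 · 19 · 47²; 442187 = 17 · 19 · 37²; 2261 = 7 · 17 · 19; 15181 = 17 · 19 · 47
lcm takes max exponent of each prime: 7 · 17 · 19 · 37² · 47² = 6837537581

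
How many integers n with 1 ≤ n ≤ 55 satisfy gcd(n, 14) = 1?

Prime factors of 14: 2, 7. Count integers ≤ 55 divisible by none of them.
By inclusion–exclusion: 55 − ⌊55/2⌋ − ⌊55/7⌋ + ⌊55/14⌋ = 24.

24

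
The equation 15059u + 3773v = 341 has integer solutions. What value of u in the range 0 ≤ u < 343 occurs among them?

104

Reduce mod 3773: 15059u ≡ 341 (mod 3773). With g = gcd(15059, 3773) = 11 dividing 341, divide through: 1369u ≡ 31 (mod 343).
Since gcd(1369, 343) = 1, u ≡ 31·(1369)⁻¹ ≡ 104 (mod 343). Smallest non-negative: 104.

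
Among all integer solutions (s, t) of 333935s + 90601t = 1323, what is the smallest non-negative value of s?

1623

Euclid: 333935 = 3·90601 + 62132; 90601 = 1·62132 + 28469; 62132 = 2·28469 + 5194; 28469 = 5·5194 + 2499; 5194 = 2·2499 + 196; 2499 = 12·196 + 147; 196 = 1·147 + 49; 147 = 3·49 + 0 → gcd = 49; 1323 = 49·27.
Back-substitution yields 333935·(471) + 90601·(-1736) = 49, so one solution is s = 471·27 = 12717, t = -1736·27 = -46872.
Solutions in s differ by 90601/49 = 1849; the one in [0, 1849) is 12717 mod 1849 = 1623.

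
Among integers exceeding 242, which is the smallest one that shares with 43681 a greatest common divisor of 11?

253

43681 = 11·3971. Any t with gcd(t, 43681) = 11 is a multiple of 11, say 11s, with s coprime to 3971.
Need s > 242/11, so s ≥ 23. First s ≥ 23 with gcd(s, 3971) = 1 is s = 23. Thus t = 11·23 = 253.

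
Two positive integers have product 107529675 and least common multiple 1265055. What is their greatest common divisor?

85

gcd·lcm = product, so gcd = 107529675/1265055 = 85.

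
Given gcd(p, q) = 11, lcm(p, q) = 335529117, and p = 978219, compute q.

3773

p·q = gcd·lcm = 11·335529117 = 3690820287, so q = 3690820287/978219 = 3773.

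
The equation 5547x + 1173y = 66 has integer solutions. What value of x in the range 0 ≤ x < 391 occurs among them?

258

gcd(5547, 1173) = 3 (Euclid: 5547 = 4·1173 + 855; 1173 = 1·855 + 318; 855 = 2·318 + 219; 318 = 1·219 + 99; 219 = 2·99 + 21; 99 = 4·21 + 15; 21 = 1·15 + 6; 15 = 2·6 + 3; 6 = 2·3 + 0), and 3 | 66.
Extended Euclid: 5547·(-166) + 1173·(785) = 3. Scale by 22: x₀ = -3652.
General solution x = x₀ + 391t; reducing mod 391 gives x = 258 (and y = -1220).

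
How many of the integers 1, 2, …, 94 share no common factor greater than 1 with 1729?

71

Prime factors of 1729: 7, 13, 19. Count integers ≤ 94 divisible by none of them.
By inclusion–exclusion: 94 − ⌊94/7⌋ − ⌊94/13⌋ − ⌊94/19⌋ + ⌊94/91⌋ + ⌊94/133⌋ + ⌊94/247⌋ − ⌊94/1729⌋ = 71.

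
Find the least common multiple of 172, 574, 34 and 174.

lcm(172, 574) = 172·574/gcd = 98728/2 = 49364
lcm(49364, 34) = 49364·34/gcd = 1678376/2 = 839188
lcm(839188, 174) = 839188·174/gcd = 146018712/2 = 73009356

73009356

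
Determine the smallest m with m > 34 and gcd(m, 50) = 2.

50 = 2·25. Any m with gcd(m, 50) = 2 is a multiple of 2, say 2s, with s coprime to 25.
Need s > 34/2, so s ≥ 18. First s ≥ 18 with gcd(s, 25) = 1 is s = 18. Thus m = 2·18 = 36.

36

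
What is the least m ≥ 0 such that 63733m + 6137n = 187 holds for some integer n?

Reduce mod 6137: 63733m ≡ 187 (mod 6137). With g = gcd(63733, 6137) = 17 dividing 187, divide through: 3749m ≡ 11 (mod 361).
Since gcd(3749, 361) = 1, m ≡ 11·(3749)⁻¹ ≡ 252 (mod 361). Smallest non-negative: 252.

252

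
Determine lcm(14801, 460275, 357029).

18663690975

lcm(14801, 460275) = 14801·460275/gcd = 6812530275/361 = 18871275
lcm(18871275, 357029) = 18871275·357029/gcd = 6737592441975/361 = 18663690975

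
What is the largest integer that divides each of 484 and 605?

121

Euclid: 605 = 1·484 + 121; 484 = 4·121 + 0. Last nonzero remainder: 121.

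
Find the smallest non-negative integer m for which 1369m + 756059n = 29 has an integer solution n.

617439

Reduce mod 756059: 1369m ≡ 29 (mod 756059). With g = gcd(1369, 756059) = 1 dividing 29, divide through: 1369m ≡ 29 (mod 756059).
Since gcd(1369, 756059) = 1, m ≡ 29·(1369)⁻¹ ≡ 617439 (mod 756059). Smallest non-negative: 617439.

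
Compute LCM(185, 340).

12580

185 = 5 · 37; 340 = 2² · 5 · 17
max exponents: 2² · 5 · 17 · 37 = 12580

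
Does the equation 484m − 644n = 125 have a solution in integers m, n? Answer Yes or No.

gcd(484, 644): 644 = 1·484 + 160; 484 = 3·160 + 4; 160 = 40·4 + 0 → 4
4 does not divide 125, so a solution does not exist.

No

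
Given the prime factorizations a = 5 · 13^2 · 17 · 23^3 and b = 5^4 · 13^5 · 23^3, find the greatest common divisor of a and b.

10281115

min exponent per shared prime: 5 · 13^2 · 23^3 = 10281115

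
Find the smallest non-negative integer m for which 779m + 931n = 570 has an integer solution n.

33

gcd(779, 931) = 19 (Euclid: 931 = 1·779 + 152; 779 = 5·152 + 19; 152 = 8·19 + 0), and 19 | 570.
Extended Euclid: 779·(6) + 931·(-5) = 19. Scale by 30: m₀ = 180.
General solution m = m₀ + 49t; reducing mod 49 gives m = 33 (and n = -27).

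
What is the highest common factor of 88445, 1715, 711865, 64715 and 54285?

88445 = 5 · 7² · 19²; 1715 = 5 · 7³; 711865 = 5 · 7 · 11 · 43²; 64715 = 5 · 7 · 43²; 54285 = 3 · 5 · 7 · 11 · 47
gcd takes min exponent of each prime: 5 · 7 = 35

35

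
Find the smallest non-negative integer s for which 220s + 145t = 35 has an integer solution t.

14

Reduce mod 145: 220s ≡ 35 (mod 145). With g = gcd(220, 145) = 5 dividing 35, divide through: 44s ≡ 7 (mod 29).
Since gcd(44, 29) = 1, s ≡ 7·(44)⁻¹ ≡ 14 (mod 29). Smallest non-negative: 14.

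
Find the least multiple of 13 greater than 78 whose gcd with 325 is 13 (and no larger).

Multiples of 13 above 78: 13·7, 13·8, … . Need the cofactor coprime to 325/13 = 25.
Checking s = 7, 8, … the first with gcd(s, 25) = 1 is s = 7, giving 91.

91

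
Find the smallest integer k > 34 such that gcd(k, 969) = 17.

68

gcd(k, 969) = 17 forces 17 | k; write k = 17s. Then gcd(17s, 17·57) = 17·gcd(s, 57), so need gcd(s, 57) = 1.
17s > 34 gives s ≥ 3. The least s ≥ 3 coprime to 57 is 4, so k = 17·4 = 68.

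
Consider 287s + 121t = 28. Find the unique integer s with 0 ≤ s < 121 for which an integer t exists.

6

Reduce mod 121: 287s ≡ 28 (mod 121). With g = gcd(287, 121) = 1 dividing 28, divide through: 287s ≡ 28 (mod 121).
Since gcd(287, 121) = 1, s ≡ 28·(287)⁻¹ ≡ 6 (mod 121). Smallest non-negative: 6.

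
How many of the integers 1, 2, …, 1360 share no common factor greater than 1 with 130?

130 = 2·5·13. Inclusion–exclusion on these primes:
1360 − ⌊1360/2⌋ − ⌊1360/5⌋ − ⌊1360/13⌋ + ⌊1360/10⌋ + ⌊1360/26⌋ + ⌊1360/65⌋ − ⌊1360/130⌋ = 502

502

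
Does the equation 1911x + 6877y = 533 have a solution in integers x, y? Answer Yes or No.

By Bézout, 1911x + 6877y = 533 has integer solutions iff gcd(1911, 6877) | 533.
Euclid: 6877 = 3·1911 + 1144; 1911 = 1·1144 + 767; 1144 = 1·767 + 377; 767 = 2·377 + 13; 377 = 29·13 + 0. gcd = 13; 533 mod 13 = 0. Yes.

Yes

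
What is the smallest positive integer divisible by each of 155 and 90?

155 = 5 · 31; 90 = 2 · 3² · 5
max exponents: 2 · 3² · 5 · 31 = 2790

2790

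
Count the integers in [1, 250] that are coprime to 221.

218

221 = 13·17. Inclusion–exclusion on these primes:
250 − ⌊250/13⌋ − ⌊250/17⌋ + ⌊250/221⌋ = 218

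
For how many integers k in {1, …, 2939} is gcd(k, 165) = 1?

1426

Prime factors of 165: 3, 5, 11. Count integers ≤ 2939 divisible by none of them.
By inclusion–exclusion: 2939 − ⌊2939/3⌋ − ⌊2939/5⌋ − ⌊2939/11⌋ + ⌊2939/15⌋ + ⌊2939/33⌋ + ⌊2939/55⌋ − ⌊2939/165⌋ = 1426.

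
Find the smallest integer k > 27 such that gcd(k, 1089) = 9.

1089 = 9·121. Any k with gcd(k, 1089) = 9 is a multiple of 9, say 9s, with s coprime to 121.
Need s > 27/9, so s ≥ 4. First s ≥ 4 with gcd(s, 121) = 1 is s = 4. Thus k = 9·4 = 36.

36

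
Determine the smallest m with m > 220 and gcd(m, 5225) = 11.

231

Multiples of 11 above 220: 11·21, 11·22, … . Need the cofactor coprime to 5225/11 = 475.
Checking s = 21, 22, … the first with gcd(s, 475) = 1 is s = 21, giving 231.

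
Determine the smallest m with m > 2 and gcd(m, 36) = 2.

Multiples of 2 above 2: 2·2, 2·3, … . Need the cofactor coprime to 36/2 = 18.
Checking s = 2, 3, … the first with gcd(s, 18) = 1 is s = 5, giving 10.

10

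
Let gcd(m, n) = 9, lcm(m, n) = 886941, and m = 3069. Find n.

Using mn = gcd(m,n)·lcm(m,n) = 9·886941 = 7982469, we get n = 7982469/3069 = 2601.

2601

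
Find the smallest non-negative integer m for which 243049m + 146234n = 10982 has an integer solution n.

56

gcd(243049, 146234) = 289 (Euclid: 243049 = 1·146234 + 96815; 146234 = 1·96815 + 49419; 96815 = 1·49419 + 47396; 49419 = 1·47396 + 2023; 47396 = 23·2023 + 867; 2023 = 2·867 + 289; 867 = 3·289 + 0), and 289 | 10982.
Extended Euclid: 243049·(-145) + 146234·(241) = 289. Scale by 38: m₀ = -5510.
General solution m = m₀ + 506t; reducing mod 506 gives m = 56 (and n = -93).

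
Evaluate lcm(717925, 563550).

1244881950

gcd first: 717925 = 1·563550 + 154375; 563550 = 3·154375 + 100425; 154375 = 1·100425 + 53950; 100425 = 1·53950 + 46475; 53950 = 1·46475 + 7475; 46475 = 6·7475 + 1625; 7475 = 4·1625 + 975; 1625 = 1·975 + 650; 975 = 1·650 + 325; 650 = 2·325 + 0 → gcd = 325
lcm = 717925·563550/gcd = 404586633750/325 = 1244881950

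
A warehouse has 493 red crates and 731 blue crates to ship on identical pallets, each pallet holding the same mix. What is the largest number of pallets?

493 = 17 · 29
731 = 17 · 43
Common: 17 = 17

17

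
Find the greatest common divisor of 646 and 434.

Euclid: 646 = 1·434 + 212; 434 = 2·212 + 10; 212 = 21·10 + 2; 10 = 5·2 + 0. Last nonzero remainder: 2.

2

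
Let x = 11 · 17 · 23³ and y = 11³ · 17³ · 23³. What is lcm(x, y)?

79562482901

max exponent per prime: 11³ · 17³ · 23³ = 79562482901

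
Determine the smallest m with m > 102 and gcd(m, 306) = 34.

306 = 34·9. Any m with gcd(m, 306) = 34 is a multiple of 34, say 34s, with s coprime to 9.
Need s > 102/34, so s ≥ 4. First s ≥ 4 with gcd(s, 9) = 1 is s = 4. Thus m = 34·4 = 136.

136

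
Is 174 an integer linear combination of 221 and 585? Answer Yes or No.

gcd(221, 585): 585 = 2·221 + 143; 221 = 1·143 + 78; 143 = 1·78 + 65; 78 = 1·65 + 13; 65 = 5·13 + 0 → 13
13 does not divide 174, so a solution does not exist.

No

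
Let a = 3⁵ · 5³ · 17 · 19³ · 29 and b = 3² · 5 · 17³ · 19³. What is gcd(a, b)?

min exponent per shared prime: 3² · 5 · 17 · 19³ = 5247135

5247135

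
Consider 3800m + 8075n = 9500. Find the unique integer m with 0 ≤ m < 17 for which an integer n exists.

11

Euclid: 8075 = 2·3800 + 475; 3800 = 8·475 + 0 → gcd = 475; 9500 = 475·20.
Back-substitution yields 3800·(-2) + 8075·(1) = 475, so one solution is m = -2·20 = -40, n = 1·20 = 20.
Solutions in m differ by 8075/475 = 17; the one in [0, 17) is -40 mod 17 = 11.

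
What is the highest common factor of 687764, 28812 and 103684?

196

gcd(687764, 28812): 687764 = 23·28812 + 25088; 28812 = 1·25088 + 3724; 25088 = 6·3724 + 2744; 3724 = 1·2744 + 980; 2744 = 2·980 + 784; 980 = 1·784 + 196; 784 = 4·196 + 0 → 196
gcd(196, 103684): 103684 = 529·196 + 0 → 196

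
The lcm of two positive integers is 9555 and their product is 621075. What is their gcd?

65

gcd·lcm = product, so gcd = 621075/9555 = 65.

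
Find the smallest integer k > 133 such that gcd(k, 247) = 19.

Multiples of 19 above 133: 19·8, 19·9, … . Need the cofactor coprime to 247/19 = 13.
Checking s = 8, 9, … the first with gcd(s, 13) = 1 is s = 8, giving 152.

152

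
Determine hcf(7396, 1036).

Euclid: 7396 = 7·1036 + 144; 1036 = 7·144 + 28; 144 = 5·28 + 4; 28 = 7·4 + 0. Last nonzero remainder: 4.

4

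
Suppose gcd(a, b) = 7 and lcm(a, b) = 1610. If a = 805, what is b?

a·b = gcd·lcm = 7·1610 = 11270, so b = 11270/805 = 14.

14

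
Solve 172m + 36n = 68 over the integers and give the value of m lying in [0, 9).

Euclid: 172 = 4·36 + 28; 36 = 1·28 + 8; 28 = 3·8 + 4; 8 = 2·4 + 0 → gcd = 4; 68 = 4·17.
Back-substitution yields 172·(4) + 36·(-19) = 4, so one solution is m = 4·17 = 68, n = -19·17 = -323.
Solutions in m differ by 36/4 = 9; the one in [0, 9) is 68 mod 9 = 5.

5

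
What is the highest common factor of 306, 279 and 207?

gcd(306, 279): 306 = 1·279 + 27; 279 = 10·27 + 9; 27 = 3·9 + 0 → 9
gcd(9, 207): 207 = 23·9 + 0 → 9

9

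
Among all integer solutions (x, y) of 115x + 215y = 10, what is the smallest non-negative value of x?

gcd(115, 215) = 5 (Euclid: 215 = 1·115 + 100; 115 = 1·100 + 15; 100 = 6·15 + 10; 15 = 1·10 + 5; 10 = 2·5 + 0), and 5 | 10.
Extended Euclid: 115·(15) + 215·(-8) = 5. Scale by 2: x₀ = 30.
General solution x = x₀ + 43t; reducing mod 43 gives x = 30 (and y = -16).

30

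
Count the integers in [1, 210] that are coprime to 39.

129

Prime factors of 39: 3, 13. Count integers ≤ 210 divisible by none of them.
By inclusion–exclusion: 210 − ⌊210/3⌋ − ⌊210/13⌋ + ⌊210/39⌋ = 129.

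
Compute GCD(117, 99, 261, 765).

gcd(117, 99): 117 = 1·99 + 18; 99 = 5·18 + 9; 18 = 2·9 + 0 → 9
gcd(9, 261): 261 = 29·9 + 0 → 9
gcd(9, 765): 765 = 85·9 + 0 → 9

9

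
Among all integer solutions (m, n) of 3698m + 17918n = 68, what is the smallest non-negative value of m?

1003

Reduce mod 17918: 3698m ≡ 68 (mod 17918). With g = gcd(3698, 17918) = 2 dividing 68, divide through: 1849m ≡ 34 (mod 8959).
Since gcd(1849, 8959) = 1, m ≡ 34·(1849)⁻¹ ≡ 1003 (mod 8959). Smallest non-negative: 1003.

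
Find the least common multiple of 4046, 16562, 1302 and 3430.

15579790590

4046 = 2 · 7 · 17²; 16562 = 2 · 7² · 13²; 1302 = 2 · 3 · 7 · 31; 3430 = 2 · 5 · 7³
lcm takes max exponent of each prime: 2 · 3 · 5 · 7³ · 13² · 17² · 31 = 15579790590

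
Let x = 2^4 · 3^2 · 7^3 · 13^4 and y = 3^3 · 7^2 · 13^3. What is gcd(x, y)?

min exponent per shared prime: 3^2 · 7^2 · 13^3 = 968877

968877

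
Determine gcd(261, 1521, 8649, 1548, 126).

9

gcd(261, 1521): 1521 = 5·261 + 216; 261 = 1·216 + 45; 216 = 4·45 + 36; 45 = 1·36 + 9; 36 = 4·9 + 0 → 9
gcd(9, 8649): 8649 = 961·9 + 0 → 9
gcd(9, 1548): 1548 = 172·9 + 0 → 9
gcd(9, 126): 126 = 14·9 + 0 → 9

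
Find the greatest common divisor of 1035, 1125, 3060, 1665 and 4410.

45

gcd(1035, 1125): 1125 = 1·1035 + 90; 1035 = 11·90 + 45; 90 = 2·45 + 0 → 45
gcd(45, 3060): 3060 = 68·45 + 0 → 45
gcd(45, 1665): 1665 = 37·45 + 0 → 45
gcd(45, 4410): 4410 = 98·45 + 0 → 45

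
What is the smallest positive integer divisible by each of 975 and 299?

gcd first: 975 = 3·299 + 78; 299 = 3·78 + 65; 78 = 1·65 + 13; 65 = 5·13 + 0 → gcd = 13
lcm = 975·299/gcd = 291525/13 = 22425

22425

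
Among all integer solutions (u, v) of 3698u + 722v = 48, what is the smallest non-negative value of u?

99

Reduce mod 722: 3698u ≡ 48 (mod 722). With g = gcd(3698, 722) = 2 dividing 48, divide through: 1849u ≡ 24 (mod 361).
Since gcd(1849, 361) = 1, u ≡ 24·(1849)⁻¹ ≡ 99 (mod 361). Smallest non-negative: 99.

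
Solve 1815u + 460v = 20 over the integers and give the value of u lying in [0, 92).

Euclid: 1815 = 3·460 + 435; 460 = 1·435 + 25; 435 = 17·25 + 10; 25 = 2·10 + 5; 10 = 2·5 + 0 → gcd = 5; 20 = 5·4.
Back-substitution yields 1815·(-37) + 460·(146) = 5, so one solution is u = -37·4 = -148, v = 146·4 = 584.
Solutions in u differ by 460/5 = 92; the one in [0, 92) is -148 mod 92 = 36.

36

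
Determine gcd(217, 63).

7

217 = 7 · 31
63 = 3² · 7
Common: 7 = 7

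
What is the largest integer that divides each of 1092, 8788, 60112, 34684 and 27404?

gcd(1092, 8788): 8788 = 8·1092 + 52; 1092 = 21·52 + 0 → 52
gcd(52, 60112): 60112 = 1156·52 + 0 → 52
gcd(52, 34684): 34684 = 667·52 + 0 → 52
gcd(52, 27404): 27404 = 527·52 + 0 → 52

52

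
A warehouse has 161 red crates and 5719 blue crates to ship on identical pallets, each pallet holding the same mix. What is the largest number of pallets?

161 = 7 · 23
5719 = 7 · 19 · 43
Common: 7 = 7

7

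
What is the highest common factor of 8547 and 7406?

Euclid: 8547 = 1·7406 + 1141; 7406 = 6·1141 + 560; 1141 = 2·560 + 21; 560 = 26·21 + 14; 21 = 1·14 + 7; 14 = 2·7 + 0. Last nonzero remainder: 7.

7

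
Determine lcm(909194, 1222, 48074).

79011686182

909194 = 2 · 11² · 13 · 17²; 1222 = 2 · 13 · 47; 48074 = 2 · 13 · 43²
lcm takes max exponent of each prime: 2 · 11² · 13 · 17² · 43² · 47 = 79011686182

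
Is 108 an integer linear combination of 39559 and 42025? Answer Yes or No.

Yes

By Bézout, 39559p + 42025q = 108 has integer solutions iff gcd(39559, 42025) | 108.
Euclid: 42025 = 1·39559 + 2466; 39559 = 16·2466 + 103; 2466 = 23·103 + 97; 103 = 1·97 + 6; 97 = 16·6 + 1; 6 = 6·1 + 0. gcd = 1; 108 mod 1 = 0. Yes.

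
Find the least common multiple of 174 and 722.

174 = 2 · 3 · 29; 722 = 2 · 19²
max exponents: 2 · 3 · 19² · 29 = 62814

62814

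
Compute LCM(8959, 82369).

737943871

8959 = 17² · 31; 82369 = 7² · 41²
max exponents: 7² · 17² · 31 · 41² = 737943871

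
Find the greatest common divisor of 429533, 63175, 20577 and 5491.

19

429533 = 13 · 19 · 37 · 47; 63175 = 5² · 7 · 19²; 20577 = 3 · 19³; 5491 = 17² · 19
gcd takes min exponent of each prime: 19 = 19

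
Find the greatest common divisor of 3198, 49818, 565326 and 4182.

6

3198 = 2 · 3 · 13 · 41; 49818 = 2 · 3 · 19² · 23; 565326 = 2 · 3³ · 19² · 29; 4182 = 2 · 3 · 17 · 41
gcd takes min exponent of each prime: 2 · 3 = 6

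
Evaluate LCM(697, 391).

gcd first: 697 = 1·391 + 306; 391 = 1·306 + 85; 306 = 3·85 + 51; 85 = 1·51 + 34; 51 = 1·34 + 17; 34 = 2·17 + 0 → gcd = 17
lcm = 697·391/gcd = 272527/17 = 16031

16031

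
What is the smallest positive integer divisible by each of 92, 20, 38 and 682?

92 = 2² · 23; 20 = 2² · 5; 38 = 2 · 19; 682 = 2 · 11 · 31
lcm takes max exponent of each prime: 2² · 5 · 11 · 19 · 23 · 31 = 2980340

2980340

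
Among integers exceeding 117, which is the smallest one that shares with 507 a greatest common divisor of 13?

130

507 = 13·39. Any t with gcd(t, 507) = 13 is a multiple of 13, say 13s, with s coprime to 39.
Need s > 117/13, so s ≥ 10. First s ≥ 10 with gcd(s, 39) = 1 is s = 10. Thus t = 13·10 = 130.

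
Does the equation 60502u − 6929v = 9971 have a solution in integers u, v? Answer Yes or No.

Yes

gcd(60502, 6929): 60502 = 8·6929 + 5070; 6929 = 1·5070 + 1859; 5070 = 2·1859 + 1352; 1859 = 1·1352 + 507; 1352 = 2·507 + 338; 507 = 1·338 + 169; 338 = 2·169 + 0 → 169
169 divides 9971, so a solution exists.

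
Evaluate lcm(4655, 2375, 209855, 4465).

257072375

lcm(4655, 2375) = 4655·2375/gcd = 11055625/95 = 116375
lcm(116375, 209855) = 116375·209855/gcd = 24421875625/95 = 257072375
lcm(257072375, 4465) = 257072375·4465/gcd = 1147828154375/4465 = 257072375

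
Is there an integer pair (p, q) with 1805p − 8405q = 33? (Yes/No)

By Bézout, 1805p − 8405q = 33 has integer solutions iff gcd(1805, 8405) | 33.
Euclid: 8405 = 4·1805 + 1185; 1805 = 1·1185 + 620; 1185 = 1·620 + 565; 620 = 1·565 + 55; 565 = 10·55 + 15; 55 = 3·15 + 10; 15 = 1·10 + 5; 10 = 2·5 + 0. gcd = 5; 33 mod 5 = 3. No.

No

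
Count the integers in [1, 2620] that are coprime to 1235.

Prime factors of 1235: 5, 13, 19. Count integers ≤ 2620 divisible by none of them.
By inclusion–exclusion: 2620 − ⌊2620/5⌋ − ⌊2620/13⌋ − ⌊2620/19⌋ + ⌊2620/65⌋ + ⌊2620/95⌋ + ⌊2620/247⌋ − ⌊2620/1235⌋ = 1833.

1833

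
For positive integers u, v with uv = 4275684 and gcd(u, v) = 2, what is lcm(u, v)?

gcd·lcm = product, so lcm = 4275684/2 = 2137842.

2137842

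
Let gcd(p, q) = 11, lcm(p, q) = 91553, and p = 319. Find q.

Using pq = gcd(p,q)·lcm(p,q) = 11·91553 = 1007083, we get q = 1007083/319 = 3157.

3157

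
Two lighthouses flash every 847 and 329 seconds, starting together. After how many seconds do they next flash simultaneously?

847 = 7 · 11²; 329 = 7 · 47
max exponents: 7 · 11² · 47 = 39809

39809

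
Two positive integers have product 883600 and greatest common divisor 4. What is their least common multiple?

For any two positive integers, gcd × lcm equals their product. Hence lcm = 883600 / 4 = 220900.

220900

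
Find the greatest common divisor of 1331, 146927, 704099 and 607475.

gcd(1331, 146927): 146927 = 110·1331 + 517; 1331 = 2·517 + 297; 517 = 1·297 + 220; 297 = 1·220 + 77; 220 = 2·77 + 66; 77 = 1·66 + 11; 66 = 6·11 + 0 → 11
gcd(11, 704099): 704099 = 64009·11 + 0 → 11
gcd(11, 607475): 607475 = 55225·11 + 0 → 11

11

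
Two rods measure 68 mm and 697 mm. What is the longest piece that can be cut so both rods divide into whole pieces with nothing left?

Euclid: 697 = 10·68 + 17; 68 = 4·17 + 0. Last nonzero remainder: 17.

17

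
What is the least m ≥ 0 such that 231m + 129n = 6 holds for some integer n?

gcd(231, 129) = 3 (Euclid: 231 = 1·129 + 102; 129 = 1·102 + 27; 102 = 3·27 + 21; 27 = 1·21 + 6; 21 = 3·6 + 3; 6 = 2·3 + 0), and 3 | 6.
Extended Euclid: 231·(19) + 129·(-34) = 3. Scale by 2: m₀ = 38.
General solution m = m₀ + 43t; reducing mod 43 gives m = 38 (and n = -68).

38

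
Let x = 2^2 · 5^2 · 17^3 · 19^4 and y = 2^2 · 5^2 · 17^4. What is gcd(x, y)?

491300

min exponent per shared prime: 2^2 · 5^2 · 17^3 = 491300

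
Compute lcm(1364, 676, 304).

17519216

1364 = 2² · 11 · 31; 676 = 2² · 13²; 304 = 2⁴ · 19
lcm takes max exponent of each prime: 2⁴ · 11 · 13² · 19 · 31 = 17519216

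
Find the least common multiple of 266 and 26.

266 = 2 · 7 · 19; 26 = 2 · 13
max exponents: 2 · 7 · 13 · 19 = 3458

3458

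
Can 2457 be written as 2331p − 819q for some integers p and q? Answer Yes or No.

gcd(2331, 819): 2331 = 2·819 + 693; 819 = 1·693 + 126; 693 = 5·126 + 63; 126 = 2·63 + 0 → 63
63 divides 2457, so a solution exists.

Yes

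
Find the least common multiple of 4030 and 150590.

60687770

gcd first: 150590 = 37·4030 + 1480; 4030 = 2·1480 + 1070; 1480 = 1·1070 + 410; 1070 = 2·410 + 250; 410 = 1·250 + 160; 250 = 1·160 + 90; 160 = 1·90 + 70; 90 = 1·70 + 20; 70 = 3·20 + 10; 20 = 2·10 + 0 → gcd = 10
lcm = 4030·150590/gcd = 606877700/10 = 60687770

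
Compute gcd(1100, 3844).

4

1100 = 2² · 5² · 11
3844 = 2² · 31²
Common: 2² = 4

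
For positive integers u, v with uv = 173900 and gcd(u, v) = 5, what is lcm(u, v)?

34780

For any two positive integers, gcd × lcm equals their product. Hence lcm = 173900 / 5 = 34780.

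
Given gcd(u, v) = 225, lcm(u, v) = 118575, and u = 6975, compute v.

u·v = gcd·lcm = 225·118575 = 26679375, so v = 26679375/6975 = 3825.

3825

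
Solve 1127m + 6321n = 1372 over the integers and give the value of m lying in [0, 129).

119

Reduce mod 6321: 1127m ≡ 1372 (mod 6321). With g = gcd(1127, 6321) = 49 dividing 1372, divide through: 23m ≡ 28 (mod 129).
Since gcd(23, 129) = 1, m ≡ 28·(23)⁻¹ ≡ 119 (mod 129). Smallest non-negative: 119.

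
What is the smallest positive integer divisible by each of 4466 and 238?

gcd first: 4466 = 18·238 + 182; 238 = 1·182 + 56; 182 = 3·56 + 14; 56 = 4·14 + 0 → gcd = 14
lcm = 4466·238/gcd = 1062908/14 = 75922

75922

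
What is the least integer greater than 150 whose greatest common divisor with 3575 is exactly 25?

Multiples of 25 above 150: 25·7, 25·8, … . Need the cofactor coprime to 3575/25 = 143.
Checking s = 7, 8, … the first with gcd(s, 143) = 1 is s = 7, giving 175.

175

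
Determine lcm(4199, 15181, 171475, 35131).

lcm(4199, 15181) = 4199·15181/gcd = 63745019/323 = 197353
lcm(197353, 171475) = 197353·171475/gcd = 33841105675/19 = 1781110825
lcm(1781110825, 35131) = 1781110825·35131/gcd = 62572204393075/19 = 3293273915425

3293273915425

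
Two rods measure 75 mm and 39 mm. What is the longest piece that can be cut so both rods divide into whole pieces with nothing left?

75 = 3 · 5²
39 = 3 · 13
Common: 3 = 3

3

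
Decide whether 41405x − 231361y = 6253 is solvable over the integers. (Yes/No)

Yes

gcd(41405, 231361): 231361 = 5·41405 + 24336; 41405 = 1·24336 + 17069; 24336 = 1·17069 + 7267; 17069 = 2·7267 + 2535; 7267 = 2·2535 + 2197; 2535 = 1·2197 + 338; 2197 = 6·338 + 169; 338 = 2·169 + 0 → 169
169 divides 6253, so a solution exists.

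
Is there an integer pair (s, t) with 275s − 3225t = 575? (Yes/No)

Yes

By Bézout, 275s − 3225t = 575 has integer solutions iff gcd(275, 3225) | 575.
Euclid: 3225 = 11·275 + 200; 275 = 1·200 + 75; 200 = 2·75 + 50; 75 = 1·50 + 25; 50 = 2·25 + 0. gcd = 25; 575 mod 25 = 0. Yes.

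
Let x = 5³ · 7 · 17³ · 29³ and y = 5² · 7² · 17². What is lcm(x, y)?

max exponent per prime: 5³ · 7² · 17³ · 29³ = 733916836625

733916836625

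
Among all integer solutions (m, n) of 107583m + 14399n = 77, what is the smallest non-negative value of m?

1881

Reduce mod 14399: 107583m ≡ 77 (mod 14399). With g = gcd(107583, 14399) = 7 dividing 77, divide through: 15369m ≡ 11 (mod 2057).
Since gcd(15369, 2057) = 1, m ≡ 11·(15369)⁻¹ ≡ 1881 (mod 2057). Smallest non-negative: 1881.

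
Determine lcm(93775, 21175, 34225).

898645825

93775 = 5² · 11² · 31; 21175 = 5² · 7 · 11²; 34225 = 5² · 37²
lcm takes max exponent of each prime: 5² · 7 · 11² · 31 · 37² = 898645825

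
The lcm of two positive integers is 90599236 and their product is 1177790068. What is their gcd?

13

gcd·lcm = product, so gcd = 1177790068/90599236 = 13.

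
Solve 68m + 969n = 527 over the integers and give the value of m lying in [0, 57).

gcd(68, 969) = 17 (Euclid: 969 = 14·68 + 17; 68 = 4·17 + 0), and 17 | 527.
Extended Euclid: 68·(-14) + 969·(1) = 17. Scale by 31: m₀ = -434.
General solution m = m₀ + 57t; reducing mod 57 gives m = 22 (and n = -1).

22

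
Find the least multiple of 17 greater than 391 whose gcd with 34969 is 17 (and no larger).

408

34969 = 17·2057. Any m with gcd(m, 34969) = 17 is a multiple of 17, say 17s, with s coprime to 2057.
Need s > 391/17, so s ≥ 24. First s ≥ 24 with gcd(s, 2057) = 1 is s = 24. Thus m = 17·24 = 408.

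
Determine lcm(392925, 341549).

392925 = 3 · 5² · 13² · 31; 341549 = 13² · 43 · 47
max exponents: 3 · 5² · 13² · 31 · 43 · 47 = 794101425

794101425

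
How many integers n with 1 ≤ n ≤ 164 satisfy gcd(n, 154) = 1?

Prime factors of 154: 2, 7, 11. Count integers ≤ 164 divisible by none of them.
By inclusion–exclusion: 164 − ⌊164/2⌋ − ⌊164/7⌋ − ⌊164/11⌋ + ⌊164/14⌋ + ⌊164/22⌋ + ⌊164/77⌋ − ⌊164/154⌋ = 64.

64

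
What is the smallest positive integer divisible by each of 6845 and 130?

gcd first: 6845 = 52·130 + 85; 130 = 1·85 + 45; 85 = 1·45 + 40; 45 = 1·40 + 5; 40 = 8·5 + 0 → gcd = 5
lcm = 6845·130/gcd = 889850/5 = 177970

177970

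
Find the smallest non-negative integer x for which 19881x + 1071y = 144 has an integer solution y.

18

Euclid: 19881 = 18·1071 + 603; 1071 = 1·603 + 468; 603 = 1·468 + 135; 468 = 3·135 + 63; 135 = 2·63 + 9; 63 = 7·9 + 0 → gcd = 9; 144 = 9·16.
Back-substitution yields 19881·(16) + 1071·(-297) = 9, so one solution is x = 16·16 = 256, y = -297·16 = -4752.
Solutions in x differ by 1071/9 = 119; the one in [0, 119) is 256 mod 119 = 18.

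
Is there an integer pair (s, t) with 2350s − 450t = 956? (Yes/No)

No

gcd(2350, 450): 2350 = 5·450 + 100; 450 = 4·100 + 50; 100 = 2·50 + 0 → 50
50 does not divide 956, so a solution does not exist.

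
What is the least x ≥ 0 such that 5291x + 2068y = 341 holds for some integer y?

Reduce mod 2068: 5291x ≡ 341 (mod 2068). With g = gcd(5291, 2068) = 11 dividing 341, divide through: 481x ≡ 31 (mod 188).
Since gcd(481, 188) = 1, x ≡ 31·(481)⁻¹ ≡ 131 (mod 188). Smallest non-negative: 131.

131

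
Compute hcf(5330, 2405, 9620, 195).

65

gcd(5330, 2405): 5330 = 2·2405 + 520; 2405 = 4·520 + 325; 520 = 1·325 + 195; 325 = 1·195 + 130; 195 = 1·130 + 65; 130 = 2·65 + 0 → 65
gcd(65, 9620): 9620 = 148·65 + 0 → 65
gcd(65, 195): 195 = 3·65 + 0 → 65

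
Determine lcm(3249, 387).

3249 = 3² · 19²; 387 = 3² · 43
max exponents: 3² · 19² · 43 = 139707

139707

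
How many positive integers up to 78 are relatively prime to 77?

Prime factors of 77: 7, 11. Count integers ≤ 78 divisible by none of them.
By inclusion–exclusion: 78 − ⌊78/7⌋ − ⌊78/11⌋ + ⌊78/77⌋ = 61.

61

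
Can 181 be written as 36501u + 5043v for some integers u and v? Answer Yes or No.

gcd(36501, 5043): 36501 = 7·5043 + 1200; 5043 = 4·1200 + 243; 1200 = 4·243 + 228; 243 = 1·228 + 15; 228 = 15·15 + 3; 15 = 5·3 + 0 → 3
3 does not divide 181, so a solution does not exist.

No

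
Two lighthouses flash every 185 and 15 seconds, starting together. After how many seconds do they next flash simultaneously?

555

185 = 5 · 37; 15 = 3 · 5
max exponents: 3 · 5 · 37 = 555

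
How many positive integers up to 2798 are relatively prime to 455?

455 = 5·7·13. Inclusion–exclusion on these primes:
2798 − ⌊2798/5⌋ − ⌊2798/7⌋ − ⌊2798/13⌋ + ⌊2798/35⌋ + ⌊2798/65⌋ + ⌊2798/91⌋ − ⌊2798/455⌋ = 1771

1771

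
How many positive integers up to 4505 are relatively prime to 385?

Prime factors of 385: 5, 7, 11. Count integers ≤ 4505 divisible by none of them.
By inclusion–exclusion: 4505 − ⌊4505/5⌋ − ⌊4505/7⌋ − ⌊4505/11⌋ + ⌊4505/35⌋ + ⌊4505/55⌋ + ⌊4505/77⌋ − ⌊4505/385⌋ = 2808.

2808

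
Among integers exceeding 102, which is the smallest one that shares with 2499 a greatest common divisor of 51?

153

gcd(t, 2499) = 51 forces 51 | t; write t = 51s. Then gcd(51s, 51·49) = 51·gcd(s, 49), so need gcd(s, 49) = 1.
51s > 102 gives s ≥ 3. The least s ≥ 3 coprime to 49 is 3, so t = 51·3 = 153.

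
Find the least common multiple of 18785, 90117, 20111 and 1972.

18785 = 5 · 13 · 17²; 90117 = 3² · 17 · 19 · 31; 20111 = 7 · 13² · 17; 1972 = 2² · 17 · 29
lcm takes max exponent of each prime: 2² · 3² · 5 · 7 · 13² · 17² · 19 · 29 · 31 = 1051158932460

1051158932460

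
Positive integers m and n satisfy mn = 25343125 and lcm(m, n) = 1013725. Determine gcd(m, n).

gcd·lcm = product, so gcd = 25343125/1013725 = 25.

25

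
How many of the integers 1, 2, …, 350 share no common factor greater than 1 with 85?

264

Prime factors of 85: 5, 17. Count integers ≤ 350 divisible by none of them.
By inclusion–exclusion: 350 − ⌊350/5⌋ − ⌊350/17⌋ + ⌊350/85⌋ = 264.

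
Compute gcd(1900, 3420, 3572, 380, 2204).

76

gcd(1900, 3420): 3420 = 1·1900 + 1520; 1900 = 1·1520 + 380; 1520 = 4·380 + 0 → 380
gcd(380, 3572): 3572 = 9·380 + 152; 380 = 2·152 + 76; 152 = 2·76 + 0 → 76
gcd(76, 380): 380 = 5·76 + 0 → 76
gcd(76, 2204): 2204 = 29·76 + 0 → 76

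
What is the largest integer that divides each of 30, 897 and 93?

3

30 = 2 · 3 · 5; 897 = 3 · 13 · 23; 93 = 3 · 31
gcd takes min exponent of each prime: 3 = 3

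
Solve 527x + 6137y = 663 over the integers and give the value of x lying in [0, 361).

141

Euclid: 6137 = 11·527 + 340; 527 = 1·340 + 187; 340 = 1·187 + 153; 187 = 1·153 + 34; 153 = 4·34 + 17; 34 = 2·17 + 0 → gcd = 17; 663 = 17·39.
Back-substitution yields 527·(-163) + 6137·(14) = 17, so one solution is x = -163·39 = -6357, y = 14·39 = 546.
Solutions in x differ by 6137/17 = 361; the one in [0, 361) is -6357 mod 361 = 141.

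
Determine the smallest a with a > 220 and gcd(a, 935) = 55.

275

gcd(a, 935) = 55 forces 55 | a; write a = 55s. Then gcd(55s, 55·17) = 55·gcd(s, 17), so need gcd(s, 17) = 1.
55s > 220 gives s ≥ 5. The least s ≥ 5 coprime to 17 is 5, so a = 55·5 = 275.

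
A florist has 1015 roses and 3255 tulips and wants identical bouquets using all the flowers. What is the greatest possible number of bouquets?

1015 = 5 · 7 · 29
3255 = 3 · 5 · 7 · 31
Common: 5 · 7 = 35

35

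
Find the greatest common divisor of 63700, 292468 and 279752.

4

63700 = 2² · 5² · 7² · 13; 292468 = 2² · 11 · 17² · 23; 279752 = 2³ · 11² · 17²
gcd takes min exponent of each prime: 2² = 4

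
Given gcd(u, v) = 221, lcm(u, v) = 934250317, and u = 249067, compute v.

Using uv = gcd(u,v)·lcm(u,v) = 221·934250317 = 206469320057, we get v = 206469320057/249067 = 828971.

828971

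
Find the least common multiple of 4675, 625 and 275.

116875

4675 = 5² · 11 · 17; 625 = 5⁴; 275 = 5² · 11
lcm takes max exponent of each prime: 5⁴ · 11 · 17 = 116875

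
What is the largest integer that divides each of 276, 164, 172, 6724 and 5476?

276 = 2² · 3 · 23; 164 = 2² · 41; 172 = 2² · 43; 6724 = 2² · 41²; 5476 = 2² · 37²
gcd takes min exponent of each prime: 2² = 4

4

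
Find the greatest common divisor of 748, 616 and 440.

44

gcd(748, 616): 748 = 1·616 + 132; 616 = 4·132 + 88; 132 = 1·88 + 44; 88 = 2·44 + 0 → 44
gcd(44, 440): 440 = 10·44 + 0 → 44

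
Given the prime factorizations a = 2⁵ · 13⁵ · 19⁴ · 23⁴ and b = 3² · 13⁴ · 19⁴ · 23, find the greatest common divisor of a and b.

85608255863

min exponent per shared prime: 13⁴ · 19⁴ · 23 = 85608255863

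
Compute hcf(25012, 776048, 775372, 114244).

25012 = 2² · 13² · 37; 776048 = 2⁴ · 7 · 13² · 41; 775372 = 2² · 13² · 31 · 37; 114244 = 2² · 13⁴
gcd takes min exponent of each prime: 2² · 13² = 676

676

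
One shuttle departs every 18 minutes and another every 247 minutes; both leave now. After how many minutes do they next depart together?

4446

18 = 2 · 3²; 247 = 13 · 19
max exponents: 2 · 3² · 13 · 19 = 4446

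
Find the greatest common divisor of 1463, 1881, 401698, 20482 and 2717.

209

1463 = 7 · 11 · 19; 1881 = 3² · 11 · 19; 401698 = 2 · 11 · 19 · 31²; 20482 = 2 · 7² · 11 · 19; 2717 = 11 · 13 · 19
gcd takes min exponent of each prime: 11 · 19 = 209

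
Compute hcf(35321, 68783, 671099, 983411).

1859

gcd(35321, 68783): 68783 = 1·35321 + 33462; 35321 = 1·33462 + 1859; 33462 = 18·1859 + 0 → 1859
gcd(1859, 671099): 671099 = 361·1859 + 0 → 1859
gcd(1859, 983411): 983411 = 529·1859 + 0 → 1859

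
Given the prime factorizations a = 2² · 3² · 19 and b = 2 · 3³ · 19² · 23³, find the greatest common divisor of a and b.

min exponent per shared prime: 2 · 3² · 19 = 342

342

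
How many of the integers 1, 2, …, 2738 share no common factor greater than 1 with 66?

830

Prime factors of 66: 2, 3, 11. Count integers ≤ 2738 divisible by none of them.
By inclusion–exclusion: 2738 − ⌊2738/2⌋ − ⌊2738/3⌋ − ⌊2738/11⌋ + ⌊2738/6⌋ + ⌊2738/22⌋ + ⌊2738/33⌋ − ⌊2738/66⌋ = 830.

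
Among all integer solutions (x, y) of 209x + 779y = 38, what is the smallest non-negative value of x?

30

Reduce mod 779: 209x ≡ 38 (mod 779). With g = gcd(209, 779) = 19 dividing 38, divide through: 11x ≡ 2 (mod 41).
Since gcd(11, 41) = 1, x ≡ 2·(11)⁻¹ ≡ 30 (mod 41). Smallest non-negative: 30.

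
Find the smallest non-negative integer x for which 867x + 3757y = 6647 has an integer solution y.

Reduce mod 3757: 867x ≡ 6647 (mod 3757). With g = gcd(867, 3757) = 289 dividing 6647, divide through: 3x ≡ 23 (mod 13).
Since gcd(3, 13) = 1, x ≡ 23·(3)⁻¹ ≡ 12 (mod 13). Smallest non-negative: 12.

12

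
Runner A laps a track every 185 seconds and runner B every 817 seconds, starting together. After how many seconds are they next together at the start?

185 = 5 · 37; 817 = 19 · 43
max exponents: 5 · 19 · 37 · 43 = 151145

151145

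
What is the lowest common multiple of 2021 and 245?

gcd first: 2021 = 8·245 + 61; 245 = 4·61 + 1; 61 = 61·1 + 0 → gcd = 1
lcm = 2021·245/gcd = 495145/1 = 495145

495145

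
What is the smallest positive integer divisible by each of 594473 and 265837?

594473 = 11² · 17³; 265837 = 11² · 13³
max exponents: 11² · 13³ · 17³ = 1306057181

1306057181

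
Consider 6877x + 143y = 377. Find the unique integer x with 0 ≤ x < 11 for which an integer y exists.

7

Euclid: 6877 = 48·143 + 13; 143 = 11·13 + 0 → gcd = 13; 377 = 13·29.
Back-substitution yields 6877·(1) + 143·(-48) = 13, so one solution is x = 1·29 = 29, y = -48·29 = -1392.
Solutions in x differ by 143/13 = 11; the one in [0, 11) is 29 mod 11 = 7.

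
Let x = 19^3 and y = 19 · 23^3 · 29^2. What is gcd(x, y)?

19

min exponent per shared prime: 19 = 19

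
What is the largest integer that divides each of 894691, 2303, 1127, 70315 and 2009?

49

894691 = 7² · 19 · 31²; 2303 = 7² · 47; 1127 = 7² · 23; 70315 = 5 · 7³ · 41; 2009 = 7² · 41
gcd takes min exponent of each prime: 7² = 49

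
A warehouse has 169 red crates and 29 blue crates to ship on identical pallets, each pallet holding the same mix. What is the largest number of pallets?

1

169 = 13²
29 = 29
Common: 1 = 1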